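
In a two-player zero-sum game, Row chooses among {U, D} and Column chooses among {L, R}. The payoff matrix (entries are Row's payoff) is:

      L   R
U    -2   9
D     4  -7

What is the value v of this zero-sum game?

1

Row minima: U → -2, D → -7; maximin = -2.
Column maxima: L → 4, R → 9; minimax = 4.
-2 ≠ 4, so there is no saddle point; optimal play is mixed.
Let Row play U with probability p. Expected payoff against L: (-2)p + 4(1−p) = −6p + 4; against R: 9p + (-7)(1−p) = 16p − 7.
Setting these equal: −6p + 4 = 16p − 7 ⇒ −22p = -11 ⇒ p = 1/2, and the value is (-6)·(1/2) + 4 = 1.
For Column: with q = P(L), equating U's and D's payoffs gives −11q + 9 = 11q − 7 ⇒ q = 8/11.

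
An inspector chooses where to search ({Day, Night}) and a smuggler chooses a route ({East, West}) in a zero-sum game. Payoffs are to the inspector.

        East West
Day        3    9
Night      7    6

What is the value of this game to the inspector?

Row minima: Day → 3, Night → 6; maximin = 6.
Column maxima: East → 7, West → 9; minimax = 7.
6 ≠ 7, so there is no saddle point; optimal play is mixed.
Let the inspector play Day with probability p. Expected payoff against East: 3p + 7(1−p) = −4p + 7; against West: 9p + 6(1−p) = 3p + 6.
Setting these equal: −4p + 7 = 3p + 6 ⇒ −7p = -1 ⇒ p = 1/7, and the value is (-4)·(1/7) + 7 = 45/7.
For the smuggler: with q = P(East), equating Day's and Night's payoffs gives −6q + 9 = q + 6 ⇒ q = 3/7.

45/7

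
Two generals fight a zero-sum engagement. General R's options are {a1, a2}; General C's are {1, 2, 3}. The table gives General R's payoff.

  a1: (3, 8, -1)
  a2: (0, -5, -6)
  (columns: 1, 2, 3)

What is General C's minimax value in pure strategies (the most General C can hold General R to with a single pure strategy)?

-1

Column maxima: 1 → 3, 2 → 8, 3 → -1.
The smallest of these is -1.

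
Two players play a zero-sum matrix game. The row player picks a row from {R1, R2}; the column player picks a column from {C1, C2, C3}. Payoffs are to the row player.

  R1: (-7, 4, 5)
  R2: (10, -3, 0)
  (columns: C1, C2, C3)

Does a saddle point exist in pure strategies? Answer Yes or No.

Row minima: R1 → -7, R2 → -3; maximin = -3.
Column maxima: C1 → 10, C2 → 4, C3 → 5; minimax = 4.
-3 ≠ 4, so no pure-strategy equilibrium exists.

No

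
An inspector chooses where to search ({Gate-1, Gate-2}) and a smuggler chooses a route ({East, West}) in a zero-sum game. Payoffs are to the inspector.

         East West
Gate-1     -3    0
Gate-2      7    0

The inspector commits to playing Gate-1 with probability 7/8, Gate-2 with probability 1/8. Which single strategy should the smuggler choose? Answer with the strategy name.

East

If the smuggler plays East, the inspector's expected payoff is (7/8)·(-3) + (1/8)·7 = -7/4.
If the smuggler plays West, the inspector's expected payoff is (7/8)·0 + (1/8)·0 = 0.
The smuggler minimizes the inspector's payoff; the smallest is -7/4, so the best response is East.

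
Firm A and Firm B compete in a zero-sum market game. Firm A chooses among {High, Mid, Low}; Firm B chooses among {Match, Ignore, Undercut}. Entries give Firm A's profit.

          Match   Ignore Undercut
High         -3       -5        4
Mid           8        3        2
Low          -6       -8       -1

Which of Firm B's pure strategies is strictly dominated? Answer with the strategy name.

Match

Ignore holds Firm A's payoff strictly below Match in every row: -5 < -3, 3 < 8, -8 < -6.
So Match is strictly dominated for Firm B.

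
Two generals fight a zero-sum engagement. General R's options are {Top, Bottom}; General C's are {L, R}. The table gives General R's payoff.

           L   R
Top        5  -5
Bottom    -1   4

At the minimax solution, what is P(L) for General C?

3/5

Row minima: Top → -5, Bottom → -1; maximin = -1.
Column maxima: L → 5, R → 4; minimax = 4.
-1 ≠ 4, so there is no saddle point; optimal play is mixed.
Let General R play Top with probability p. Expected payoff against L: 5p + (-1)(1−p) = 6p − 1; against R: (-5)p + 4(1−p) = −9p + 4.
Setting these equal: 6p − 1 = −9p + 4 ⇒ 15p = 5 ⇒ p = 1/3, and the value is (6)·(1/3) − 1 = 1.
For General C: with q = P(L), equating Top's and Bottom's payoffs gives 10q − 5 = −5q + 4 ⇒ q = 3/5.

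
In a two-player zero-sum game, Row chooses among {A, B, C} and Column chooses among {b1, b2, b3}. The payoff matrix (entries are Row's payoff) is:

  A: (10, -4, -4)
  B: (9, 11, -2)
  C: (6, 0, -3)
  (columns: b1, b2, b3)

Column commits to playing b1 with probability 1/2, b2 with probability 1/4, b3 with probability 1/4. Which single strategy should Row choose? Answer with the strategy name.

B

Expected payoff of A: (1/2)·10 + (1/4)·(-4) + (1/4)·(-4) = 3.
Expected payoff of B: (1/2)·9 + (1/4)·11 + (1/4)·(-2) = 27/4.
Expected payoff of C: (1/2)·6 + (1/4)·0 + (1/4)·(-3) = 9/4.
The largest is 27/4, so Row's best response is B.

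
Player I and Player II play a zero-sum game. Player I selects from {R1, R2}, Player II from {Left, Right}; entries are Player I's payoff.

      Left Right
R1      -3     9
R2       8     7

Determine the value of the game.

Row minima: R1 → -3, R2 → 7; maximin = 7.
Column maxima: Left → 8, Right → 9; minimax = 8.
7 ≠ 8, so there is no saddle point; optimal play is mixed.
Let Player I play R1 with probability p. Expected payoff against Left: (-3)p + 8(1−p) = −11p + 8; against Right: 9p + 7(1−p) = 2p + 7.
Setting these equal: −11p + 8 = 2p + 7 ⇒ −13p = -1 ⇒ p = 1/13, and the value is (-11)·(1/13) + 8 = 93/13.
For Player II: with q = P(Left), equating R1's and R2's payoffs gives −12q + 9 = q + 7 ⇒ q = 2/13.

93/13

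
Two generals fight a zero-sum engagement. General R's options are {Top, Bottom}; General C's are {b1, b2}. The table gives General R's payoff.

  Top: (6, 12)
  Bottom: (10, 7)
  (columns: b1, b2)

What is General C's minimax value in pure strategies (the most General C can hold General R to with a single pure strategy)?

Column maxima: b1 → 10, b2 → 12.
The smallest of these is 10.

10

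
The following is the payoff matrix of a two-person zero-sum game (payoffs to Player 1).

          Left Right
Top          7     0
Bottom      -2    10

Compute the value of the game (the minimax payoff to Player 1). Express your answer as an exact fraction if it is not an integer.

70/19

Row minima: Top → 0, Bottom → -2; maximin = 0.
Column maxima: Left → 7, Right → 10; minimax = 7.
0 ≠ 7, so there is no saddle point; optimal play is mixed.
Let Player 1 play Top with probability p. Expected payoff against Left: 7p + (-2)(1−p) = 9p − 2; against Right: 0p + 10(1−p) = −10p + 10.
Setting these equal: 9p − 2 = −10p + 10 ⇒ 19p = 12 ⇒ p = 12/19, and the value is (9)·(12/19) − 2 = 70/19.
For Player 2: with q = P(Left), equating Top's and Bottom's payoffs gives 7q = −12q + 10 ⇒ q = 10/19.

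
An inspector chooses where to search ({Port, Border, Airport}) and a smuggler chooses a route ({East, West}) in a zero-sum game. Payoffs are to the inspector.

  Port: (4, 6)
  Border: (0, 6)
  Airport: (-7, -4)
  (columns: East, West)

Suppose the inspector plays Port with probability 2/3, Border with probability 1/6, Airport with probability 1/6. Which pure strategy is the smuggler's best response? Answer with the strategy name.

East

If the smuggler plays East, the inspector's expected payoff is (2/3)·4 + (1/6)·0 + (1/6)·(-7) = 3/2.
If the smuggler plays West, the inspector's expected payoff is (2/3)·6 + (1/6)·6 + (1/6)·(-4) = 13/3.
The smuggler minimizes the inspector's payoff; the smallest is 3/2, so the best response is East.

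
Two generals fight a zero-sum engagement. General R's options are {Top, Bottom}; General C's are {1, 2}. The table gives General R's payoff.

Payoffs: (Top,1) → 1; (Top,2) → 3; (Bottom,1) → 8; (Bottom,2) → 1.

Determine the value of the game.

23/9

Row minima: Top → 1, Bottom → 1; maximin = 1.
Column maxima: 1 → 8, 2 → 3; minimax = 3.
1 ≠ 3, so there is no saddle point; optimal play is mixed.
Let General R play Top with probability p. Expected payoff against 1: 1p + 8(1−p) = −7p + 8; against 2: 3p + 1(1−p) = 2p + 1.
Setting these equal: −7p + 8 = 2p + 1 ⇒ −9p = -7 ⇒ p = 7/9, and the value is (-7)·(7/9) + 8 = 23/9.
For General C: with q = P(1), equating Top's and Bottom's payoffs gives −2q + 3 = 7q + 1 ⇒ q = 2/9.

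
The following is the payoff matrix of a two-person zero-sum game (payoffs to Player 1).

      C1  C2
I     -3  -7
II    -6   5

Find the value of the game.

-19/5

Row minima: I → -7, II → -6; maximin = -6.
Column maxima: C1 → -3, C2 → 5; minimax = -3.
-6 ≠ -3, so there is no saddle point; optimal play is mixed.
Let Player 1 play I with probability p. Expected payoff against C1: (-3)p + (-6)(1−p) = 3p − 6; against C2: (-7)p + 5(1−p) = −12p + 5.
Setting these equal: 3p − 6 = −12p + 5 ⇒ 15p = 11 ⇒ p = 11/15, and the value is (3)·(11/15) − 6 = -19/5.
For Player 2: with q = P(C1), equating I's and II's payoffs gives 4q − 7 = −11q + 5 ⇒ q = 4/5.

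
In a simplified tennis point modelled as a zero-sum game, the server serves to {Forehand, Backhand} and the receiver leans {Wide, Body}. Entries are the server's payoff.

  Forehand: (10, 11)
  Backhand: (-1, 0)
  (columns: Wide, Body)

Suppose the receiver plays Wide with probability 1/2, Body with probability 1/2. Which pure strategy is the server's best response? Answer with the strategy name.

Expected payoff of Forehand: (1/2)·10 + (1/2)·11 = 21/2.
Expected payoff of Backhand: (1/2)·(-1) + (1/2)·0 = -1/2.
The largest is 21/2, so the server's best response is Forehand.

Forehand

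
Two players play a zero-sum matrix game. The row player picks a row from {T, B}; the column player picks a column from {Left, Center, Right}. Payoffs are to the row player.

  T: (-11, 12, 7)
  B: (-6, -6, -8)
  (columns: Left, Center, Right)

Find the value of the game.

-13/2

Row minima: T → -11, B → -8; maximin = -8.
Column maxima: Left → -6, Center → 12, Right → 7; minimax = -6.
-8 ≠ -6, so there is no saddle point; optimal play is mixed.
Center is strictly dominated by Right (it gives the row player strictly more in every row), so the column player never plays it.
On the remaining 2×2 (T, B vs Left, Right):
Let the row player play T with probability p. Expected payoff against Left: (-11)p + (-6)(1−p) = −5p − 6; against Right: 7p + (-8)(1−p) = 15p − 8.
Setting these equal: −5p − 6 = 15p − 8 ⇒ −20p = -2 ⇒ p = 1/10, and the value is (-5)·(1/10) − 6 = -13/2.
For the column player: with q = P(Left), equating T's and B's payoffs gives −18q + 7 = 2q − 8 ⇒ q = 3/4.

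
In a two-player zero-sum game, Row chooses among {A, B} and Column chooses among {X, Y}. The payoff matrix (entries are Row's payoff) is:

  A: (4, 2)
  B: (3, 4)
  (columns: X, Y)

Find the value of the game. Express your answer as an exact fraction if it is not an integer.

10/3

Row minima: A → 2, B → 3; maximin = 3.
Column maxima: X → 4, Y → 4; minimax = 4.
3 ≠ 4, so there is no saddle point; optimal play is mixed.
Let Row play A with probability p. Expected payoff against X: 4p + 3(1−p) = p + 3; against Y: 2p + 4(1−p) = −2p + 4.
Setting these equal: p + 3 = −2p + 4 ⇒ 3p = 1 ⇒ p = 1/3, and the value is (1)·(1/3) + 3 = 10/3.
For Column: with q = P(X), equating A's and B's payoffs gives 2q + 2 = −q + 4 ⇒ q = 2/3.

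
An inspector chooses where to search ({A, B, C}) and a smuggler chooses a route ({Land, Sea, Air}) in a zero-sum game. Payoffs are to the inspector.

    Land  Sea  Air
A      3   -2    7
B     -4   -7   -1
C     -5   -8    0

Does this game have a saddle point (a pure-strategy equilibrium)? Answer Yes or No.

Yes

Row minima: A → -2, B → -7, C → -8; maximin = -2.
Column maxima: Land → 3, Sea → -2, Air → 7; minimax = -2.
maximin = minimax = -2, so a saddle point exists.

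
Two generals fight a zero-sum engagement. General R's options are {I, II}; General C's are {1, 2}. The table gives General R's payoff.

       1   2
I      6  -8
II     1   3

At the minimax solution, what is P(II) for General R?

Row minima: I → -8, II → 1; maximin = 1.
Column maxima: 1 → 6, 2 → 3; minimax = 3.
1 ≠ 3, so there is no saddle point; optimal play is mixed.
Let General R play I with probability p. Expected payoff against 1: 6p + 1(1−p) = 5p + 1; against 2: (-8)p + 3(1−p) = −11p + 3.
Setting these equal: 5p + 1 = −11p + 3 ⇒ 16p = 2 ⇒ p = 1/8, and the value is (5)·(1/8) + 1 = 13/8.
For General C: with q = P(1), equating I's and II's payoffs gives 14q − 8 = −2q + 3 ⇒ q = 11/16.

7/8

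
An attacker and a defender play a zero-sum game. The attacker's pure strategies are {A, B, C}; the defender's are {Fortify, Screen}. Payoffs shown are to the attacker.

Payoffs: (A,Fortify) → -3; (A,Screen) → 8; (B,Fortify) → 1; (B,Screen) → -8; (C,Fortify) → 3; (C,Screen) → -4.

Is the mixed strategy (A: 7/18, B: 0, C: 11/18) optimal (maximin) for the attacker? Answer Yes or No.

Yes

Against Fortify this mix gives (7/18)·(-3) + (11/18)·3 = 2/3.
Against Screen this mix gives (7/18)·8 + (11/18)·(-4) = 2/3.
All of the defender's active replies (Fortify, Screen) yield 2/3, and no column does worse for the attacker. The mix makes the defender indifferent and guarantees 2/3, so it is optimal.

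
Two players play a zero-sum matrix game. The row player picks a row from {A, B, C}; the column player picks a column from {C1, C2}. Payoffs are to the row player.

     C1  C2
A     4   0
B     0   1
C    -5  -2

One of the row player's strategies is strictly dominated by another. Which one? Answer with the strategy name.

C

A gives a strictly higher payoff than C against every column: 4 > -5, 0 > -2.
So C is strictly dominated and the row player never plays it.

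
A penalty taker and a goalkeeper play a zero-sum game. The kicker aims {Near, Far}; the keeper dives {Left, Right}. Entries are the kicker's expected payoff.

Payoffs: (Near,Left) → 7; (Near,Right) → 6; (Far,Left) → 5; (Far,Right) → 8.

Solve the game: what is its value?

Row minima: Near → 6, Far → 5; maximin = 6.
Column maxima: Left → 7, Right → 8; minimax = 7.
6 ≠ 7, so there is no saddle point; optimal play is mixed.
Let the kicker play Near with probability p. Expected payoff against Left: 7p + 5(1−p) = 2p + 5; against Right: 6p + 8(1−p) = −2p + 8.
Setting these equal: 2p + 5 = −2p + 8 ⇒ 4p = 3 ⇒ p = 3/4, and the value is (2)·(3/4) + 5 = 13/2.
For the keeper: with q = P(Left), equating Near's and Far's payoffs gives q + 6 = −3q + 8 ⇒ q = 1/2.

13/2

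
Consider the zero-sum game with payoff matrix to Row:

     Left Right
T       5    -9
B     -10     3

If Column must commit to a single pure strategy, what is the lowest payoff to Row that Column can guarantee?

3

Column maxima: Left → 5, Right → 3.
The smallest of these is 3.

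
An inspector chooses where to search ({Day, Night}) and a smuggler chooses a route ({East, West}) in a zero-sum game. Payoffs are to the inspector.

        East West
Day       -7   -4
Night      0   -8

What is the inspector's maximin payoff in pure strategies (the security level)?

Row minima: Day → -7, Night → -8.
The best of these is -7.

-7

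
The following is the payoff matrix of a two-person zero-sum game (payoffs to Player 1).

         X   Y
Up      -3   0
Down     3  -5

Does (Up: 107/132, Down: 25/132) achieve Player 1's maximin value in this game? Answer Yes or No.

No

Against X this mix gives (107/132)·(-3) + (25/132)·3 = -41/22.
Against Y this mix gives (107/132)·0 + (25/132)·(-5) = -125/132.
Player 2 will play X, holding Player 1 to -41/22. Shifting weight toward the row that does better against X would raise this floor (the equalizing mix achieves -15/11 against both X and Y), so the proposed strategy is not optimal.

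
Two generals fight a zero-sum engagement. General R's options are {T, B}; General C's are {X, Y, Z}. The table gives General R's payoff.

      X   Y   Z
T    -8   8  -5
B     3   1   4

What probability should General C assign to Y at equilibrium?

Row minima: T → -8, B → 1; maximin = 1.
Column maxima: X → 3, Y → 8, Z → 4; minimax = 3.
1 ≠ 3, so there is no saddle point; optimal play is mixed.
Z is strictly dominated by X (it gives General R strictly more in every row), so General C never plays it.
On the remaining 2×2 (T, B vs X, Y):
Let General R play T with probability p. Expected payoff against X: (-8)p + 3(1−p) = −11p + 3; against Y: 8p + 1(1−p) = 7p + 1.
Setting these equal: −11p + 3 = 7p + 1 ⇒ −18p = -2 ⇒ p = 1/9, and the value is (-11)·(1/9) + 3 = 16/9.
For General C: with q = P(X), equating T's and B's payoffs gives −16q + 8 = 2q + 1 ⇒ q = 7/18.

11/18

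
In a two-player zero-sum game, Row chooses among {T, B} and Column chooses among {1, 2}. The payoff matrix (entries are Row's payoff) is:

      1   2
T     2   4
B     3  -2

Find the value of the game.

16/7

Row minima: T → 2, B → -2; maximin = 2.
Column maxima: 1 → 3, 2 → 4; minimax = 3.
2 ≠ 3, so there is no saddle point; optimal play is mixed.
Let Row play T with probability p. Expected payoff against 1: 2p + 3(1−p) = −p + 3; against 2: 4p + (-2)(1−p) = 6p − 2.
Setting these equal: −p + 3 = 6p − 2 ⇒ −7p = -5 ⇒ p = 5/7, and the value is (-1)·(5/7) + 3 = 16/7.
For Column: with q = P(1), equating T's and B's payoffs gives −2q + 4 = 5q − 2 ⇒ q = 6/7.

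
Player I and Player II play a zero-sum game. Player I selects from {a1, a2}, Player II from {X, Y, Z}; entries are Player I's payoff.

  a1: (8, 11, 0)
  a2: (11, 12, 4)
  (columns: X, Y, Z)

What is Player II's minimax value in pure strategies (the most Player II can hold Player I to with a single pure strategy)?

Column maxima: X → 11, Y → 12, Z → 4.
The smallest of these is 4.

4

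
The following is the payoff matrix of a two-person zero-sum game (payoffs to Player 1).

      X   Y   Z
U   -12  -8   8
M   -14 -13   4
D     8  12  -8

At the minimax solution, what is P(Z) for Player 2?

Row minima: U → -12, M → -14, D → -8; maximin = -8.
Column maxima: X → 8, Y → 12, Z → 8; minimax = 8.
-8 ≠ 8, so there is no saddle point; optimal play is mixed.
M is strictly dominated by U, so Player 1 never plays it.
Y is strictly dominated by X (it gives Player 1 strictly more in every row), so Player 2 never plays it.
On the remaining 2×2 (U, D vs X, Z):
Let Player 1 play U with probability p. Expected payoff against X: (-12)p + 8(1−p) = −20p + 8; against Z: 8p + (-8)(1−p) = 16p − 8.
Setting these equal: −20p + 8 = 16p − 8 ⇒ −36p = -16 ⇒ p = 4/9, and the value is (-20)·(4/9) + 8 = -8/9.
For Player 2: with q = P(X), equating U's and D's payoffs gives −20q + 8 = 16q − 8 ⇒ q = 4/9.

5/9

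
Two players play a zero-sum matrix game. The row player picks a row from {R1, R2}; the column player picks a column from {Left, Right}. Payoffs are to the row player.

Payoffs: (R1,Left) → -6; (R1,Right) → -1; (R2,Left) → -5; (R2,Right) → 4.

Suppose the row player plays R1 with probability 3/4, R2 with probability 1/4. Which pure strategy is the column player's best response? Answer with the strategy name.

If the column player plays Left, the row player's expected payoff is (3/4)·(-6) + (1/4)·(-5) = -23/4.
If the column player plays Right, the row player's expected payoff is (3/4)·(-1) + (1/4)·4 = 1/4.
The column player minimizes the row player's payoff; the smallest is -23/4, so the best response is Left.

Left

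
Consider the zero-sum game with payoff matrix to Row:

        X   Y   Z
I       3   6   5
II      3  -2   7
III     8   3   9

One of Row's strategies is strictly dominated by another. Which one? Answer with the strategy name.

III gives a strictly higher payoff than II against every column: 8 > 3, 3 > -2, 9 > 7.
So II is strictly dominated and Row never plays it.

II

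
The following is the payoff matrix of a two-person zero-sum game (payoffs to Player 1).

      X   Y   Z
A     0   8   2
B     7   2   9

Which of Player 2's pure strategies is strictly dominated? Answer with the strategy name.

X holds Player 1's payoff strictly below Z in every row: 0 < 2, 7 < 9.
So Z is strictly dominated for Player 2.

Z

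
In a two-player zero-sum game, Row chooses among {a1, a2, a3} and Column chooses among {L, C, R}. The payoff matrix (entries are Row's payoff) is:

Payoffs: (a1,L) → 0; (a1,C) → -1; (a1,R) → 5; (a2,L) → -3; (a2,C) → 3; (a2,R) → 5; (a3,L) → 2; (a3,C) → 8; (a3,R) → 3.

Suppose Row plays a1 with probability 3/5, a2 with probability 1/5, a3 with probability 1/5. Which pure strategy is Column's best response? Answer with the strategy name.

If Column plays L, Row's expected payoff is (3/5)·0 + (1/5)·(-3) + (1/5)·2 = -1/5.
If Column plays C, Row's expected payoff is (3/5)·(-1) + (1/5)·3 + (1/5)·8 = 8/5.
If Column plays R, Row's expected payoff is (3/5)·5 + (1/5)·5 + (1/5)·3 = 23/5.
Column minimizes Row's payoff; the smallest is -1/5, so the best response is L.

L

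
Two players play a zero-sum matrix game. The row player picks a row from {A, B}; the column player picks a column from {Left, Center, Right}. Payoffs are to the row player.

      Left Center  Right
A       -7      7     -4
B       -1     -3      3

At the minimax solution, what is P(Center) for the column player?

3/8

Row minima: A → -7, B → -3; maximin = -3.
Column maxima: Left → -1, Center → 7, Right → 3; minimax = -1.
-3 ≠ -1, so there is no saddle point; optimal play is mixed.
Right is strictly dominated by Left (it gives the row player strictly more in every row), so the column player never plays it.
On the remaining 2×2 (A, B vs Left, Center):
Let the row player play A with probability p. Expected payoff against Left: (-7)p + (-1)(1−p) = −6p − 1; against Center: 7p + (-3)(1−p) = 10p − 3.
Setting these equal: −6p − 1 = 10p − 3 ⇒ −16p = -2 ⇒ p = 1/8, and the value is (-6)·(1/8) − 1 = -7/4.
For the column player: with q = P(Left), equating A's and B's payoffs gives −14q + 7 = 2q − 3 ⇒ q = 5/8.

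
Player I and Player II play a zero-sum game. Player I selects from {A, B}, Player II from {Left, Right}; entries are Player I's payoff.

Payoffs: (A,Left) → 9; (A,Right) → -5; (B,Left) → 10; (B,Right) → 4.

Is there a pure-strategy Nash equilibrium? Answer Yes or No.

Yes

Row minima: A → -5, B → 4; maximin = 4.
Column maxima: Left → 10, Right → 4; minimax = 4.
maximin = minimax = 4, so a saddle point exists.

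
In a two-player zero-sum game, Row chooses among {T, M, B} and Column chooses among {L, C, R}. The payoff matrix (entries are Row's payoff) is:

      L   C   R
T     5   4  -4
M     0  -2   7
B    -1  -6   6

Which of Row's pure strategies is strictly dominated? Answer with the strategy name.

B

M gives a strictly higher payoff than B against every column: 0 > -1, -2 > -6, 7 > 6.
So B is strictly dominated and Row never plays it.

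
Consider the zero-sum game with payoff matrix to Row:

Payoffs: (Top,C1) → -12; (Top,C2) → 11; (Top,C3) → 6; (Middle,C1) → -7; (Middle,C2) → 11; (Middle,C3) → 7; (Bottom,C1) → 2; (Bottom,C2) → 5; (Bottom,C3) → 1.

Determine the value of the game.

7/5

Row minima: Top → -12, Middle → -7, Bottom → 1; maximin = 1.
Column maxima: C1 → 2, C2 → 11, C3 → 7; minimax = 2.
1 ≠ 2, so there is no saddle point; optimal play is mixed.
C2 is strictly dominated by C1 (it gives Row strictly more in every row), so Column never plays it.
With C2 eliminated, Top is strictly dominated by Middle (Middle gives Row strictly more in every remaining column), so Row never plays it.
On the remaining 2×2 (Middle, Bottom vs C1, C3):
Let Row play Middle with probability p. Expected payoff against C1: (-7)p + 2(1−p) = −9p + 2; against C3: 7p + 1(1−p) = 6p + 1.
Setting these equal: −9p + 2 = 6p + 1 ⇒ −15p = -1 ⇒ p = 1/15, and the value is (-9)·(1/15) + 2 = 7/5.
For Column: with q = P(C1), equating Middle's and Bottom's payoffs gives −14q + 7 = q + 1 ⇒ q = 2/5.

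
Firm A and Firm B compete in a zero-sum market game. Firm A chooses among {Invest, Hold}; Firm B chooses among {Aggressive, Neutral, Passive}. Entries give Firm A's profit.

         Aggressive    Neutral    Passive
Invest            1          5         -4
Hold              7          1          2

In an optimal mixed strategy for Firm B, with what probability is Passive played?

Row minima: Invest → -4, Hold → 1; maximin = 1.
Column maxima: Aggressive → 7, Neutral → 5, Passive → 2; minimax = 2.
1 ≠ 2, so there is no saddle point; optimal play is mixed.
Aggressive is strictly dominated by Passive (it gives Firm A strictly more in every row), so Firm B never plays it.
On the remaining 2×2 (Invest, Hold vs Neutral, Passive):
Let Firm A play Invest with probability p. Expected payoff against Neutral: 5p + 1(1−p) = 4p + 1; against Passive: (-4)p + 2(1−p) = −6p + 2.
Setting these equal: 4p + 1 = −6p + 2 ⇒ 10p = 1 ⇒ p = 1/10, and the value is (4)·(1/10) + 1 = 7/5.
For Firm B: with q = P(Neutral), equating Invest's and Hold's payoffs gives 9q − 4 = −q + 2 ⇒ q = 3/5.

2/5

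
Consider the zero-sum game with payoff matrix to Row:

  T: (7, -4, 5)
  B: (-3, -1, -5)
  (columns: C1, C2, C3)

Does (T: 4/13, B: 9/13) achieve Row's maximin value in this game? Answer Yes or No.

Yes

Against C1 this mix gives (4/13)·7 + (9/13)·(-3) = 1/13.
Against C2 this mix gives (4/13)·(-4) + (9/13)·(-1) = -25/13.
Against C3 this mix gives (4/13)·5 + (9/13)·(-5) = -25/13.
All of Column's active replies (C2, C3) yield -25/13, and no column does worse for Row. The mix makes Column indifferent and guarantees -25/13, so it is optimal.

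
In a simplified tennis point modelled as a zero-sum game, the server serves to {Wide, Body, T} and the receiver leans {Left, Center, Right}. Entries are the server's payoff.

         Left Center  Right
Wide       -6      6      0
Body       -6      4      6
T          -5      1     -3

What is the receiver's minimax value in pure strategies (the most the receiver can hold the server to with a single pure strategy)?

Column maxima: Left → -5, Center → 6, Right → 6.
The smallest of these is -5.

-5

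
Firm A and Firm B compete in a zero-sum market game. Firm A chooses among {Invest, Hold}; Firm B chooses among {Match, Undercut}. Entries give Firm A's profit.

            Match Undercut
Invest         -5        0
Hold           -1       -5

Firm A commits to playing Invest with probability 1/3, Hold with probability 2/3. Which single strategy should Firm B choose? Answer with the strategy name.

Undercut

If Firm B plays Match, Firm A's expected payoff is (1/3)·(-5) + (2/3)·(-1) = -7/3.
If Firm B plays Undercut, Firm A's expected payoff is (1/3)·0 + (2/3)·(-5) = -10/3.
Firm B minimizes Firm A's payoff; the smallest is -10/3, so the best response is Undercut.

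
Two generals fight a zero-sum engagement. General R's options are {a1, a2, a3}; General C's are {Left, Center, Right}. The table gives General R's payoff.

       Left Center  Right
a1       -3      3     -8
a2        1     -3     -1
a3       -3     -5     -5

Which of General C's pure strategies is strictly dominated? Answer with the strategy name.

Right holds General R's payoff strictly below Left in every row: -8 < -3, -1 < 1, -5 < -3.
So Left is strictly dominated for General C.

Left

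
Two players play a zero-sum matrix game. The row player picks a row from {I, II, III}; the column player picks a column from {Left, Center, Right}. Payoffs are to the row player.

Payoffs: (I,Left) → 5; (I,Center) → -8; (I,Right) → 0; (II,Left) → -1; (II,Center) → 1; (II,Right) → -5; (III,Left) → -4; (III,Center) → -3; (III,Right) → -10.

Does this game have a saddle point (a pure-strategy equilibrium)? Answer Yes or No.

Row minima: I → -8, II → -5, III → -10; maximin = -5.
Column maxima: Left → 5, Center → 1, Right → 0; minimax = 0.
-5 ≠ 0, so no pure-strategy equilibrium exists.

No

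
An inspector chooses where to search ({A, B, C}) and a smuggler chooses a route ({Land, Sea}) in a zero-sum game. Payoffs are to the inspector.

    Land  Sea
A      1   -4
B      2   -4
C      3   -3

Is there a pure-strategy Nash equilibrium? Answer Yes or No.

Row minima: A → -4, B → -4, C → -3; maximin = -3.
Column maxima: Land → 3, Sea → -3; minimax = -3.
maximin = minimax = -3, so a saddle point exists.

Yes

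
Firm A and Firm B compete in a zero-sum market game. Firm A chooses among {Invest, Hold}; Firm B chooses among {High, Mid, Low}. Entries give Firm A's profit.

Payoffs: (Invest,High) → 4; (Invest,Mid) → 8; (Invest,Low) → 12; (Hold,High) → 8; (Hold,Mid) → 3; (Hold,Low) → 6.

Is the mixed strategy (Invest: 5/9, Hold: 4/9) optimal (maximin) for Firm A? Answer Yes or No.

Against High this mix gives (5/9)·4 + (4/9)·8 = 52/9.
Against Mid this mix gives (5/9)·8 + (4/9)·3 = 52/9.
Against Low this mix gives (5/9)·12 + (4/9)·6 = 28/3.
All of Firm B's active replies (High, Mid) yield 52/9, and no column does worse for Firm A. The mix makes Firm B indifferent and guarantees 52/9, so it is optimal.

Yes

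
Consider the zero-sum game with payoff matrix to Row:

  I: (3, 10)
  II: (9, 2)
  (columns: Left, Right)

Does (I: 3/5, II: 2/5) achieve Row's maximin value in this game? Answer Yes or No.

Against Left this mix gives (3/5)·3 + (2/5)·9 = 27/5.
Against Right this mix gives (3/5)·10 + (2/5)·2 = 34/5.
Column will play Left, holding Row to 27/5. Shifting weight toward the row that does better against Left would raise this floor (the equalizing mix achieves 6 against both Left and Right), so the proposed strategy is not optimal.

No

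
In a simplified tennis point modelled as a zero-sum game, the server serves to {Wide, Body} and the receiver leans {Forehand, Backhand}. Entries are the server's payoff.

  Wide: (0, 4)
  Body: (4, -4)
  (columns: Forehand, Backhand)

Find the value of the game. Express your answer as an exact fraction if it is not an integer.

Row minima: Wide → 0, Body → -4; maximin = 0.
Column maxima: Forehand → 4, Backhand → 4; minimax = 4.
0 ≠ 4, so there is no saddle point; optimal play is mixed.
Let the server play Wide with probability p. Expected payoff against Forehand: 0p + 4(1−p) = −4p + 4; against Backhand: 4p + (-4)(1−p) = 8p − 4.
Setting these equal: −4p + 4 = 8p − 4 ⇒ −12p = -8 ⇒ p = 2/3, and the value is (-4)·(2/3) + 4 = 4/3.
For the receiver: with q = P(Forehand), equating Wide's and Body's payoffs gives −4q + 4 = 8q − 4 ⇒ q = 2/3.

4/3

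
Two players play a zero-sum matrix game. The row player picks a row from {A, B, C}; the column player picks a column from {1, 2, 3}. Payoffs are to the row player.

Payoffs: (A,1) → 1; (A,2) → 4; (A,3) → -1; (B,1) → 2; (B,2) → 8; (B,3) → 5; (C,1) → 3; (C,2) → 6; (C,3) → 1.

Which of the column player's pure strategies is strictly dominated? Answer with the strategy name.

2

1 holds the row player's payoff strictly below 2 in every row: 1 < 4, 2 < 8, 3 < 6.
So 2 is strictly dominated for the column player.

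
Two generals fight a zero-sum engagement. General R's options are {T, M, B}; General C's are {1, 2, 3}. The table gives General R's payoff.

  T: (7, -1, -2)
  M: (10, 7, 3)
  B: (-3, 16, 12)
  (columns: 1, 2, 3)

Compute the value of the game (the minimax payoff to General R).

Row minima: T → -2, M → 3, B → -3; maximin = 3.
Column maxima: 1 → 10, 2 → 16, 3 → 12; minimax = 10.
3 ≠ 10, so there is no saddle point; optimal play is mixed.
T is strictly dominated by M, so General R never plays it.
2 is strictly dominated by 3 (it gives General R strictly more in every row), so General C never plays it.
On the remaining 2×2 (M, B vs 1, 3):
Let General R play M with probability p. Expected payoff against 1: 10p + (-3)(1−p) = 13p − 3; against 3: 3p + 12(1−p) = −9p + 12.
Setting these equal: 13p − 3 = −9p + 12 ⇒ 22p = 15 ⇒ p = 15/22, and the value is (13)·(15/22) − 3 = 129/22.
For General C: with q = P(1), equating M's and B's payoffs gives 7q + 3 = −15q + 12 ⇒ q = 9/22.

129/22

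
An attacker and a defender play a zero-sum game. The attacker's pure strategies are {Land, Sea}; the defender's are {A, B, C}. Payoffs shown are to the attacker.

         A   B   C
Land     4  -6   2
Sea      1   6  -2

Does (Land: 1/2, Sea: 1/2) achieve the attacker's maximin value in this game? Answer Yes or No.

Against A this mix gives (1/2)·4 + (1/2)·1 = 5/2.
Against B this mix gives (1/2)·(-6) + (1/2)·6 = 0.
Against C this mix gives (1/2)·2 + (1/2)·(-2) = 0.
All of the defender's active replies (B, C) yield 0, and no column does worse for the attacker. The mix makes the defender indifferent and guarantees 0, so it is optimal.

Yes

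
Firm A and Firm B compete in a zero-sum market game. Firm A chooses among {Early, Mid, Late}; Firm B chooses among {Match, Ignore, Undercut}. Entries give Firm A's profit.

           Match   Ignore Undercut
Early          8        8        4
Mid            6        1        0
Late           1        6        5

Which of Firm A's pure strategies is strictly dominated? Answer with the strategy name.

Early gives a strictly higher payoff than Mid against every column: 8 > 6, 8 > 1, 4 > 0.
So Mid is strictly dominated and Firm A never plays it.

Mid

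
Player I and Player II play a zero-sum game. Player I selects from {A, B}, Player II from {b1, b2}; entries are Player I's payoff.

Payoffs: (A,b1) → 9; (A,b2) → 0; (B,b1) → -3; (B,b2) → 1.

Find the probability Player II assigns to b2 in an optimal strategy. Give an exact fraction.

12/13

Row minima: A → 0, B → -3; maximin = 0.
Column maxima: b1 → 9, b2 → 1; minimax = 1.
0 ≠ 1, so there is no saddle point; optimal play is mixed.
Let Player I play A with probability p. Expected payoff against b1: 9p + (-3)(1−p) = 12p − 3; against b2: 0p + 1(1−p) = −p + 1.
Setting these equal: 12p − 3 = −p + 1 ⇒ 13p = 4 ⇒ p = 4/13, and the value is (12)·(4/13) − 3 = 9/13.
For Player II: with q = P(b1), equating A's and B's payoffs gives 9q = −4q + 1 ⇒ q = 1/13.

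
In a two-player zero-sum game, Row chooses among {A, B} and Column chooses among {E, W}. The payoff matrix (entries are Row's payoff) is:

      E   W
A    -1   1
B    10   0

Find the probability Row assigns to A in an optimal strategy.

5/6

Row minima: A → -1, B → 0; maximin = 0.
Column maxima: E → 10, W → 1; minimax = 1.
0 ≠ 1, so there is no saddle point; optimal play is mixed.
Let Row play A with probability p. Expected payoff against E: (-1)p + 10(1−p) = −11p + 10; against W: 1p + 0(1−p) = p.
Setting these equal: −11p + 10 = p ⇒ −12p = -10 ⇒ p = 5/6, and the value is (-11)·(5/6) + 10 = 5/6.
For Column: with q = P(E), equating A's and B's payoffs gives −2q + 1 = 10q ⇒ q = 1/12.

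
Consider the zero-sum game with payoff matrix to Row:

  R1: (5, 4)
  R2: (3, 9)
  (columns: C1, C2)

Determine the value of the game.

33/7

Row minima: R1 → 4, R2 → 3; maximin = 4.
Column maxima: C1 → 5, C2 → 9; minimax = 5.
4 ≠ 5, so there is no saddle point; optimal play is mixed.
Let Row play R1 with probability p. Expected payoff against C1: 5p + 3(1−p) = 2p + 3; against C2: 4p + 9(1−p) = −5p + 9.
Setting these equal: 2p + 3 = −5p + 9 ⇒ 7p = 6 ⇒ p = 6/7, and the value is (2)·(6/7) + 3 = 33/7.
For Column: with q = P(C1), equating R1's and R2's payoffs gives q + 4 = −6q + 9 ⇒ q = 5/7.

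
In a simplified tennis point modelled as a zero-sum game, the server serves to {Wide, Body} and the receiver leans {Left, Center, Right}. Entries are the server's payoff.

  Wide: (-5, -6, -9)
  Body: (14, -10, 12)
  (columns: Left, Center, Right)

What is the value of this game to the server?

Row minima: Wide → -9, Body → -10; maximin = -9.
Column maxima: Left → 14, Center → -6, Right → 12; minimax = -6.
-9 ≠ -6, so there is no saddle point; optimal play is mixed.
Left is strictly dominated by Center (it gives the server strictly more in every row), so the receiver never plays it.
On the remaining 2×2 (Wide, Body vs Center, Right):
Let the server play Wide with probability p. Expected payoff against Center: (-6)p + (-10)(1−p) = 4p − 10; against Right: (-9)p + 12(1−p) = −21p + 12.
Setting these equal: 4p − 10 = −21p + 12 ⇒ 25p = 22 ⇒ p = 22/25, and the value is (4)·(22/25) − 10 = -162/25.
For the receiver: with q = P(Center), equating Wide's and Body's payoffs gives 3q − 9 = −22q + 12 ⇒ q = 21/25.

-162/25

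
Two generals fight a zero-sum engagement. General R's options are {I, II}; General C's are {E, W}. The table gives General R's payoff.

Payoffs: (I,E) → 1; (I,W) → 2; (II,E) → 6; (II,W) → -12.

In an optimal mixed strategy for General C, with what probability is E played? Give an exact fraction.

14/19

Row minima: I → 1, II → -12; maximin = 1.
Column maxima: E → 6, W → 2; minimax = 2.
1 ≠ 2, so there is no saddle point; optimal play is mixed.
Let General R play I with probability p. Expected payoff against E: 1p + 6(1−p) = −5p + 6; against W: 2p + (-12)(1−p) = 14p − 12.
Setting these equal: −5p + 6 = 14p − 12 ⇒ −19p = -18 ⇒ p = 18/19, and the value is (-5)·(18/19) + 6 = 24/19.
For General C: with q = P(E), equating I's and II's payoffs gives −q + 2 = 18q − 12 ⇒ q = 14/19.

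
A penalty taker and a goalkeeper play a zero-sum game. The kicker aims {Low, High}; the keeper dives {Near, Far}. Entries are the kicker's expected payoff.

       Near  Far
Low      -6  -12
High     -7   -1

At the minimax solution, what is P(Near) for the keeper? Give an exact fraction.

11/12

Row minima: Low → -12, High → -7; maximin = -7.
Column maxima: Near → -6, Far → -1; minimax = -6.
-7 ≠ -6, so there is no saddle point; optimal play is mixed.
Let the kicker play Low with probability p. Expected payoff against Near: (-6)p + (-7)(1−p) = p − 7; against Far: (-12)p + (-1)(1−p) = −11p − 1.
Setting these equal: p − 7 = −11p − 1 ⇒ 12p = 6 ⇒ p = 1/2, and the value is (1)·(1/2) − 7 = -13/2.
For the keeper: with q = P(Near), equating Low's and High's payoffs gives 6q − 12 = −6q − 1 ⇒ q = 11/12.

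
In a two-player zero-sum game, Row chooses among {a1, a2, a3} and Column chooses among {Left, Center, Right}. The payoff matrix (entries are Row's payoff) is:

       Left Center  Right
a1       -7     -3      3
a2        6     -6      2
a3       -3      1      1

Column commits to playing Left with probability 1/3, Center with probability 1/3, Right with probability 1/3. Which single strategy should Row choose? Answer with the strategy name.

Expected payoff of a1: (1/3)·(-7) + (1/3)·(-3) + (1/3)·3 = -7/3.
Expected payoff of a2: (1/3)·6 + (1/3)·(-6) + (1/3)·2 = 2/3.
Expected payoff of a3: (1/3)·(-3) + (1/3)·1 + (1/3)·1 = -1/3.
The largest is 2/3, so Row's best response is a2.

a2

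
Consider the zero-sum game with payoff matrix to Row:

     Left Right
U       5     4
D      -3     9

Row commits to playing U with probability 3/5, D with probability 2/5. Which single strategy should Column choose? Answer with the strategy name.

Left

If Column plays Left, Row's expected payoff is (3/5)·5 + (2/5)·(-3) = 9/5.
If Column plays Right, Row's expected payoff is (3/5)·4 + (2/5)·9 = 6.
Column minimizes Row's payoff; the smallest is 9/5, so the best response is Left.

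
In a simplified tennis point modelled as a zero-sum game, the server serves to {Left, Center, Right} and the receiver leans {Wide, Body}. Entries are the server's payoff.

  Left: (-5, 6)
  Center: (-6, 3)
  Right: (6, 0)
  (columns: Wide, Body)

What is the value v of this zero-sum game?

Row minima: Left → -5, Center → -6, Right → 0; maximin = 0.
Column maxima: Wide → 6, Body → 6; minimax = 6.
0 ≠ 6, so there is no saddle point; optimal play is mixed.
Center is strictly dominated by Left, so the server never plays it.
On the remaining 2×2 (Left, Right vs Wide, Body):
Let the server play Left with probability p. Expected payoff against Wide: (-5)p + 6(1−p) = −11p + 6; against Body: 6p + 0(1−p) = 6p.
Setting these equal: −11p + 6 = 6p ⇒ −17p = -6 ⇒ p = 6/17, and the value is (-11)·(6/17) + 6 = 36/17.
For the receiver: with q = P(Wide), equating Left's and Right's payoffs gives −11q + 6 = 6q ⇒ q = 6/17.

36/17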